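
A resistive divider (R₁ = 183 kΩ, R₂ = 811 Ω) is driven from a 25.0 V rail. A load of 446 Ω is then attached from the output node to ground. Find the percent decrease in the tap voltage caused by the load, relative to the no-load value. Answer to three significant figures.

64.4 %

The divider's output (Thévenin) resistance is R₁‖R₂ = 807.4 Ω.
Fractional drop under load = R_th/(R_th + R_L) = 807.4 / (807.4 + 446) = 0.6442.
So the output falls by 64.4 %.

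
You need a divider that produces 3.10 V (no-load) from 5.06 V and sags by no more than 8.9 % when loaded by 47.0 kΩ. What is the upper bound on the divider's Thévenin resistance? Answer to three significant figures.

R_th ≤ 4.59 kΩ

Loading drop = R_th/(R_th + R_L) ≤ 0.0890, so R_th ≤ R_L · ε/(1−ε) = 47.0 kΩ × 0.0890/0.9110 = 4.59 kΩ.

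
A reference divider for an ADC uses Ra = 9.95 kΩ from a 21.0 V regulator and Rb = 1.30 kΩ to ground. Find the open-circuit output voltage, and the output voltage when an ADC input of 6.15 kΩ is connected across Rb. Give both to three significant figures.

Unloaded: 2.43 V; loaded: 2.04 V

Open-circuit: V = 21.0 × 1.30/(9.95 + 1.30) = 2.43 V.
With the load, Rb becomes Rb‖R_L = 1.073 kΩ, so V = 21.0 × 1.073/11.02 = 2.04 V.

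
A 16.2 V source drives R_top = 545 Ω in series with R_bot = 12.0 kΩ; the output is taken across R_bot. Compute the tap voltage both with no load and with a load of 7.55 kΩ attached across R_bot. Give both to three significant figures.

Unloaded: 15.5 V; loaded: 14.5 V

Open-circuit: V = 16.2 × 12000/(545 + 12000) = 15.5 V.
With the load, R_bot becomes R_bot‖R_L = 4634 Ω, so V = 16.2 × 4634/5179 = 14.5 V.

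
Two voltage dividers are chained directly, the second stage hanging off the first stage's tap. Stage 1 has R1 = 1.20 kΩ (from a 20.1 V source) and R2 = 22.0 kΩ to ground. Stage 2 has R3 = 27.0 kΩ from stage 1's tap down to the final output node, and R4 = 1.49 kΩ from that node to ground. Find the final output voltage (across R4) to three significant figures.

Stage 2 presents R3+R4 = 28.49 kΩ as a load on stage 1's tap.
Stage 1's lower leg becomes R2‖(R3+R4) = 12.41 kΩ, so V_mid = 20.1 × 12.41/13.61 = 18.33 V.
Stage 2 is itself unloaded: V_out = V_mid × R4/(R3+R4) = 18.33 × 1.49/28.49 = 0.959 V.

V_out ≈ 0.959 V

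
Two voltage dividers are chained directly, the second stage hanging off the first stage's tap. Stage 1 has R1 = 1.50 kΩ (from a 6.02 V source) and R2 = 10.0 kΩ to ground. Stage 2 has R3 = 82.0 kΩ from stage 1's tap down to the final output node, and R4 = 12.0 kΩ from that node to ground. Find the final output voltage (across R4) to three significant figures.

V_out ≈ 0.659 V

Stage 2 presents R3+R4 = 94.00 kΩ as a load on stage 1's tap.
Stage 1's lower leg becomes R2‖(R3+R4) = 9.038 kΩ, so V_mid = 6.02 × 9.038/10.54 = 5.163 V.
Stage 2 is itself unloaded: V_out = V_mid × R4/(R3+R4) = 5.163 × 12.0/94.00 = 0.659 V.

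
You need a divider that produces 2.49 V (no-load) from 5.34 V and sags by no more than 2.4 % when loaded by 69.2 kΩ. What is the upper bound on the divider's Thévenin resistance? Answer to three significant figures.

Loading drop = R_th/(R_th + R_L) ≤ 0.0240, so R_th ≤ R_L · ε/(1−ε) = 69.2 kΩ × 0.0240/0.9760 = 1.70 kΩ.

R_th ≤ 1.70 kΩ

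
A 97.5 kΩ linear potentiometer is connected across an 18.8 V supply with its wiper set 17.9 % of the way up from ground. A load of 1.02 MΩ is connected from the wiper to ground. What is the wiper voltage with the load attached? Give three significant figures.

V ≈ 3.32 V

The wiper splits the pot into (1−α)R = 80.05 kΩ above and αR = 17.45 kΩ below.
Lower section ‖ load = 17.16 kΩ.
V_wiper = 18.8 × 17.16/(80.05 + 17.16) = 3.32 V.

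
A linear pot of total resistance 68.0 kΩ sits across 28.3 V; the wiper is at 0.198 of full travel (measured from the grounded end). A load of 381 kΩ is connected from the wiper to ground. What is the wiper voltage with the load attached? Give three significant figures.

The wiper splits the pot into (1−α)R = 54.54 kΩ above and αR = 13.46 kΩ below.
Lower section ‖ load = 13.00 kΩ.
V_wiper = 28.3 × 13.00/(54.54 + 13.00) = 5.45 V.

V ≈ 5.45 V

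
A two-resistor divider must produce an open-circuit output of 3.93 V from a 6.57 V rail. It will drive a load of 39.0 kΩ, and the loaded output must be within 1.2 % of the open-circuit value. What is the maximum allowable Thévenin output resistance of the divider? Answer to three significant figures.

R_th ≤ 474 Ω

Loading drop = R_th/(R_th + R_L) ≤ 0.0120, so R_th ≤ R_L · ε/(1−ε) = 39.0 kΩ × 0.0120/0.9880 = 474 Ω.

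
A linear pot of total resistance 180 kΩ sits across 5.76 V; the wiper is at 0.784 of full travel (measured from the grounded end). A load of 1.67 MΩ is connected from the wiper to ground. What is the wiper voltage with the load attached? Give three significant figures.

The wiper splits the pot into (1−α)R = 38.88 kΩ above and αR = 141.1 kΩ below.
Lower section ‖ load = 130.1 kΩ.
V_wiper = 5.76 × 130.1/(38.88 + 130.1) = 4.43 V.

V ≈ 4.43 V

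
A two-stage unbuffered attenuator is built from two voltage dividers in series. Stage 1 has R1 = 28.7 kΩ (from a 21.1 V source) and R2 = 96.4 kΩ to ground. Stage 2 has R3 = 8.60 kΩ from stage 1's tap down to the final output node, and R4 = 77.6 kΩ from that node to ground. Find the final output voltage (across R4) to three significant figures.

Stage 2 presents R3+R4 = 86.20 kΩ as a load on stage 1's tap.
Stage 1's lower leg becomes R2‖(R3+R4) = 45.51 kΩ, so V_mid = 21.1 × 45.51/74.21 = 12.94 V.
Stage 2 is itself unloaded: V_out = V_mid × R4/(R3+R4) = 12.94 × 77.6/86.20 = 11.6 V.

V_out ≈ 11.6 V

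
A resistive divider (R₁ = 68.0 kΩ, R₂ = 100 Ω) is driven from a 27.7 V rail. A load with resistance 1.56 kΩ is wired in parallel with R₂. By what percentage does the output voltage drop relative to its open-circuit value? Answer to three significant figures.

6.02 %

The divider's output (Thévenin) resistance is R₁‖R₂ = 99.85 Ω.
Fractional drop under load = R_th/(R_th + R_L) = 99.85 / (99.85 + 1560) = 0.06016.
So the output falls by 6.02 %.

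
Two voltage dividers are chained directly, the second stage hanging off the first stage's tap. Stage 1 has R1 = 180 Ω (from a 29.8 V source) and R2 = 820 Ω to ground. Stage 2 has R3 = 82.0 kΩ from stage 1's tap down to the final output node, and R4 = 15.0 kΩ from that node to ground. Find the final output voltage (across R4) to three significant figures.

V_out ≈ 3.77 V

Stage 2 presents R3+R4 = 97000 Ω as a load on stage 1's tap.
Stage 1's lower leg becomes R2‖(R3+R4) = 813.1 Ω, so V_mid = 29.8 × 813.1/993.1 = 24.40 V.
Stage 2 is itself unloaded: V_out = V_mid × R4/(R3+R4) = 24.40 × 15000/97000 = 3.77 V.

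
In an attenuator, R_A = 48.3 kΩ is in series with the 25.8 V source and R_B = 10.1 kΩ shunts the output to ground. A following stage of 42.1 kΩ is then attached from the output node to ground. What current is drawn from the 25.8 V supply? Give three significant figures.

I ≈ 0.457 mA

R_B‖R_L = 8.146 kΩ, so the source sees R_A + R_B‖R_L = 56.45 kΩ.
I = 25.8 V / 56.45 kΩ = 0.457 mA.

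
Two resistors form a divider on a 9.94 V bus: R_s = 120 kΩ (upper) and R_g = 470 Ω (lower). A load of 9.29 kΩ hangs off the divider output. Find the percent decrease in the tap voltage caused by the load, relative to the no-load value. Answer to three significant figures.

The divider's output (Thévenin) resistance is R_s‖R_g = 468.2 Ω.
Fractional drop under load = R_th/(R_th + R_L) = 468.2 / (468.2 + 9290) = 0.04798.
So the output falls by 4.80 %.

4.80 %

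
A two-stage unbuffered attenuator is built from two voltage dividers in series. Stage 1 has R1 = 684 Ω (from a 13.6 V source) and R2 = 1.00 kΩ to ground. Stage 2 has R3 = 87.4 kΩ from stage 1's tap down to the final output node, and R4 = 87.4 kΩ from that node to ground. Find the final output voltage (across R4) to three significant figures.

V_out ≈ 4.03 V

Stage 2 presents R3+R4 = 174800 Ω as a load on stage 1's tap.
Stage 1's lower leg becomes R2‖(R3+R4) = 994.3 Ω, so V_mid = 13.6 × 994.3/1678 = 8.057 V.
Stage 2 is itself unloaded: V_out = V_mid × R4/(R3+R4) = 8.057 × 87400/174800 = 4.03 V.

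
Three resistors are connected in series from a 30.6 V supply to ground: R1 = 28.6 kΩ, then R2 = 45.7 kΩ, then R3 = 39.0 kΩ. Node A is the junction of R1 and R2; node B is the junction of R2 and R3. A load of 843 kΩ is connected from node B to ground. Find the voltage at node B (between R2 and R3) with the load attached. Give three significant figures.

V ≈ 10.2 V

At node B, R3 is in parallel with the load: R3‖R_L = 37.28 kΩ.
Below node A the resistance is R2 + (R3‖R_L) = 82.98 kΩ, so V_A = 30.6 × 82.98/111.6 = 22.76 V.
Then V_B = V_A × (R3‖R_L)/(R2 + R3‖R_L) = 22.76 × 37.28/82.98 = 10.2 V.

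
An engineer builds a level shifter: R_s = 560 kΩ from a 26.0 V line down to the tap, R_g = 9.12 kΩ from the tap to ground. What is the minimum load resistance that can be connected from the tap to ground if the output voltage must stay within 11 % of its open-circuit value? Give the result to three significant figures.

Output resistance R_th = R_s‖R_g = (560 × 9.12)/569.1 = 8.974 kΩ.
The fractional drop is R_th/(R_th + R_L); requiring this ≤ 0.110 gives R_L ≥ R_th(1/0.110 − 1) = 8.974 × 8.091 = 72.6 kΩ.

R_L(min) ≈ 72.6 kΩ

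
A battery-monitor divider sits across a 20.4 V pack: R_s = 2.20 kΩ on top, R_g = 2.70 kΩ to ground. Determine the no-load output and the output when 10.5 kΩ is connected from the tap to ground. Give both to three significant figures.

Open-circuit: V = 20.4 × 2.70/(2.20 + 2.70) = 11.2 V.
With the load, R_g becomes R_g‖R_L = 2.148 kΩ, so V = 20.4 × 2.148/4.348 = 10.1 V.

Unloaded: 11.2 V; loaded: 10.1 V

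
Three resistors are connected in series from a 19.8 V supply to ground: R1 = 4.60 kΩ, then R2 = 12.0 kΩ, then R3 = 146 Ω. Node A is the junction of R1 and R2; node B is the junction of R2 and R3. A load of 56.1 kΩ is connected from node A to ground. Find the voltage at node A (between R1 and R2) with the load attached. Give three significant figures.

V ≈ 13.6 V

Below node A the series string R2+R3 = 12150 Ω sits in parallel with the 56100 Ω load: 9984 Ω.
V_A = 19.8 × 9984/(4600 + 9984) = 13.6 V.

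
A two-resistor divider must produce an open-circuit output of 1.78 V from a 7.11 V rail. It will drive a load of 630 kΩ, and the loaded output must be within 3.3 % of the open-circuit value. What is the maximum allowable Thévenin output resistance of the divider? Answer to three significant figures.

R_th ≤ 21.5 kΩ

Loading drop = R_th/(R_th + R_L) ≤ 0.0330, so R_th ≤ R_L · ε/(1−ε) = 630 kΩ × 0.0330/0.9670 = 21.5 kΩ.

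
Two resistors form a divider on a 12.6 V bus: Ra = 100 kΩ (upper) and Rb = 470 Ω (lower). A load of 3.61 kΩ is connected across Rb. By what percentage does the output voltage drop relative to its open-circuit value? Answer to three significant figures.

The divider's output (Thévenin) resistance is Ra‖Rb = 467.8 Ω.
Fractional drop under load = R_th/(R_th + R_L) = 467.8 / (467.8 + 3610) = 0.1147.
So the output falls by 11.5 %.

11.5 %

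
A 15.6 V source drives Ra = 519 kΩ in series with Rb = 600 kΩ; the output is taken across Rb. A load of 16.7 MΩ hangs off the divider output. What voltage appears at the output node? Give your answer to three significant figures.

The load sits in parallel with Rb: Rb‖R_L = (600 × 16700) / (600 + 16700) = 579.2 kΩ.
V_out = 15.6 × 579.2 / (519 + 579.2) = 15.6 × 579.2/1098 = 8.23 V.
(Unloaded it would have been 8.36 V.)

V_out ≈ 8.23 V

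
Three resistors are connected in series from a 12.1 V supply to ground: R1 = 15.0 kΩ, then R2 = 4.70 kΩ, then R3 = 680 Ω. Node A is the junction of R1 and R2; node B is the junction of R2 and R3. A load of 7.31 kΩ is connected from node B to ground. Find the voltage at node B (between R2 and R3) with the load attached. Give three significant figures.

V ≈ 0.370 V

At node B, R3 is in parallel with the load: R3‖R_L = 622.1 Ω.
Below node A the resistance is R2 + (R3‖R_L) = 5322 Ω, so V_A = 12.1 × 5322/20320 = 3.169 V.
Then V_B = V_A × (R3‖R_L)/(R2 + R3‖R_L) = 3.169 × 622.1/5322 = 0.370 V.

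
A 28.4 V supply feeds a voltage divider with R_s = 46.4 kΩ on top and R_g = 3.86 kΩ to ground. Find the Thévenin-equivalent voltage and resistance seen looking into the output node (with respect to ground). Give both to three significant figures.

V_th is the open-circuit tap voltage: 28.4 × 3.86/(46.4 + 3.86) = 2.18 V.
With the supply zeroed, R_s and R_g appear in parallel from the tap: R_th = R_s‖R_g = (46.4 × 3.86)/50.26 = 3.56 kΩ.

V_th = 2.18 V, R_th = 3.56 kΩ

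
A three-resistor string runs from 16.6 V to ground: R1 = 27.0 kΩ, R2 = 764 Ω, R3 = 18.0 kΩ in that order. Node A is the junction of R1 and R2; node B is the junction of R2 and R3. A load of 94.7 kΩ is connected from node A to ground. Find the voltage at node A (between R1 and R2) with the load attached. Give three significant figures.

Below node A the series string R2+R3 = 18760 Ω sits in parallel with the 94700 Ω load: 15660 Ω.
V_A = 16.6 × 15660/(27000 + 15660) = 6.09 V.

V ≈ 6.09 V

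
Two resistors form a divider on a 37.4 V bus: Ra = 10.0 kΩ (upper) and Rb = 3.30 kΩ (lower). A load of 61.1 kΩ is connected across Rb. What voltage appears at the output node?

The load sits in parallel with Rb: Rb‖R_L = (3.30 × 61.1) / (3.30 + 61.1) = 3.131 kΩ.
V_out = 37.4 × 3.131 / (10.0 + 3.131) = 37.4 × 3.131/13.13 = 8.92 V.

V_out ≈ 8.92 V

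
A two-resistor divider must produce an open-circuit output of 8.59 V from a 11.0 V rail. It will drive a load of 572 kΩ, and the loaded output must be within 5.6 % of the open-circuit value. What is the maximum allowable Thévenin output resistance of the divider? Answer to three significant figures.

Loading drop = R_th/(R_th + R_L) ≤ 0.0560, so R_th ≤ R_L · ε/(1−ε) = 572 kΩ × 0.0560/0.9440 = 33.9 kΩ.

R_th ≤ 33.9 kΩ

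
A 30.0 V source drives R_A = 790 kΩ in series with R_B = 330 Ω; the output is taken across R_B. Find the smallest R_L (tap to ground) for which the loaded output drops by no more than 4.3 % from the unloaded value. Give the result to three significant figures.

Output resistance R_th = R_A‖R_B = (790000 × 330)/790300 = 329.9 Ω.
The fractional drop is R_th/(R_th + R_L); requiring this ≤ 0.0430 gives R_L ≥ R_th(1/0.0430 − 1) = 329.9 × 22.26 = 7.34 kΩ.

R_L(min) ≈ 7.34 kΩ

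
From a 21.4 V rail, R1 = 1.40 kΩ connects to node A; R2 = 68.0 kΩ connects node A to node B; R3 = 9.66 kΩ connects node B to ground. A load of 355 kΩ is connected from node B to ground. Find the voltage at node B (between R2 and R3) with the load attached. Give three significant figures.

V ≈ 2.55 V

At node B, R3 is in parallel with the load: R3‖R_L = 9.404 kΩ.
Below node A the resistance is R2 + (R3‖R_L) = 77.40 kΩ, so V_A = 21.4 × 77.40/78.80 = 21.02 V.
Then V_B = V_A × (R3‖R_L)/(R2 + R3‖R_L) = 21.02 × 9.404/77.40 = 2.55 V.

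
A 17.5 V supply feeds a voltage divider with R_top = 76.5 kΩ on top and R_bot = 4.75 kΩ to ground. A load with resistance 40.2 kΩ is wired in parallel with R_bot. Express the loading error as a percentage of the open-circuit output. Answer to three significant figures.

Unloaded V = 17.5 × 4.75/81.25 = 1.0231 V.
Loaded: R_bot‖R_L = 4.248 kΩ, giving V = 17.5 × 4.248/80.75 = 0.92065 V.
Drop = (1.0231 − 0.92065) / 1.0231 = 10.0 %.

10.0 %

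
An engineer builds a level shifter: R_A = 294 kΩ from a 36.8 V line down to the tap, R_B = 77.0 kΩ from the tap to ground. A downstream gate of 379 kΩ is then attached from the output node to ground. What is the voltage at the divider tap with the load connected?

V_out ≈ 6.58 V

The load sits in parallel with R_B: R_B‖R_L = (77.0 × 379) / (77.0 + 379) = 64.00 kΩ.
V_out = 36.8 × 64.00 / (294 + 64.00) = 36.8 × 64.00/358.0 = 6.58 V.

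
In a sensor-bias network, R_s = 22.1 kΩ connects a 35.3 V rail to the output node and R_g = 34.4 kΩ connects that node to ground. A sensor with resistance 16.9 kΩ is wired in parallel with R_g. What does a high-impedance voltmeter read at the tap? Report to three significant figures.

V_out ≈ 12.0 V

The load sits in parallel with R_g: R_g‖R_L = (34.4 × 16.9) / (34.4 + 16.9) = 11.33 kΩ.
V_out = 35.3 × 11.33 / (22.1 + 11.33) = 35.3 × 11.33/33.43 = 12.0 V.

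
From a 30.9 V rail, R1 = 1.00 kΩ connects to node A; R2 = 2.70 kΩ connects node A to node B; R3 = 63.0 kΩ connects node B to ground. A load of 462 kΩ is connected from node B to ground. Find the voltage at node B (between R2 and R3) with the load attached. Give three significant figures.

V ≈ 29.0 V

At node B, R3 is in parallel with the load: R3‖R_L = 55.44 kΩ.
Below node A the resistance is R2 + (R3‖R_L) = 58.14 kΩ, so V_A = 30.9 × 58.14/59.14 = 30.38 V.
Then V_B = V_A × (R3‖R_L)/(R2 + R3‖R_L) = 30.38 × 55.44/58.14 = 29.0 V.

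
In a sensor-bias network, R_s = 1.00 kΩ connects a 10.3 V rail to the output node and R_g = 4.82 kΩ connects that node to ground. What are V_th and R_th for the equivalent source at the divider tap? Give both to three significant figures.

V_th is the open-circuit tap voltage: 10.3 × 4.82/(1.00 + 4.82) = 8.53 V.
With the supply zeroed, R_s and R_g appear in parallel from the tap: R_th = R_s‖R_g = (1.00 × 4.82)/5.820 = 828 Ω.

V_th = 8.53 V, R_th = 828 Ω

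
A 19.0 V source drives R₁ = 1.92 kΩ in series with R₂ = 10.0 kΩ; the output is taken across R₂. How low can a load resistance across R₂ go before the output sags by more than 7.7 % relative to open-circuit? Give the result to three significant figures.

R_L(min) ≈ 19.3 kΩ

Output resistance R_th = R₁‖R₂ = (1.92 × 10.0)/11.92 = 1.611 kΩ.
The fractional drop is R_th/(R_th + R_L); requiring this ≤ 0.0770 gives R_L ≥ R_th(1/0.0770 − 1) = 1.611 × 11.99 = 19.3 kΩ.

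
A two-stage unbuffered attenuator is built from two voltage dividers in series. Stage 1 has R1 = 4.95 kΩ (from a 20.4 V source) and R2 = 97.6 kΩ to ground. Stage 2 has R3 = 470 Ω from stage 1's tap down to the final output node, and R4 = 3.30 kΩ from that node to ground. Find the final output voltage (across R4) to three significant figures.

Stage 2 presents R3+R4 = 3770 Ω as a load on stage 1's tap.
Stage 1's lower leg becomes R2‖(R3+R4) = 3630 Ω, so V_mid = 20.4 × 3630/8580 = 8.630 V.
Stage 2 is itself unloaded: V_out = V_mid × R4/(R3+R4) = 8.630 × 3300/3770 = 7.55 V.

V_out ≈ 7.55 V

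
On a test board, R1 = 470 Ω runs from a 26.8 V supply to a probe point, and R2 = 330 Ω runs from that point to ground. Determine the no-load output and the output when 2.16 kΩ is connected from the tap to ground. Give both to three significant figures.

Unloaded: 11.1 V; loaded: 10.1 V

Open-circuit: V = 26.8 × 330/(470 + 330) = 11.1 V.
With the load, R2 becomes R2‖R_L = 286.3 Ω, so V = 26.8 × 286.3/756.3 = 10.1 V.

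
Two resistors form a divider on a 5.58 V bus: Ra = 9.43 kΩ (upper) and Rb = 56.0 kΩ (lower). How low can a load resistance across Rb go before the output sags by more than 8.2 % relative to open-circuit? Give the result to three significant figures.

R_L(min) ≈ 90.4 kΩ

Output resistance R_th = Ra‖Rb = (9.43 × 56.0)/65.43 = 8.071 kΩ.
The fractional drop is R_th/(R_th + R_L); requiring this ≤ 0.0820 gives R_L ≥ R_th(1/0.0820 − 1) = 8.071 × 11.20 = 90.4 kΩ.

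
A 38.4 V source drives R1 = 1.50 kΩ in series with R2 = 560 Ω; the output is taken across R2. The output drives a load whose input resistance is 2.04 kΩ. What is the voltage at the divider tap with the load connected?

V_out ≈ 8.70 V

The load sits in parallel with R2: R2‖R_L = (560 × 2040) / (560 + 2040) = 439.4 Ω.
V_out = 38.4 × 439.4 / (1500 + 439.4) = 38.4 × 439.4/1939 = 8.70 V.
(Unloaded it would have been 10.4 V.)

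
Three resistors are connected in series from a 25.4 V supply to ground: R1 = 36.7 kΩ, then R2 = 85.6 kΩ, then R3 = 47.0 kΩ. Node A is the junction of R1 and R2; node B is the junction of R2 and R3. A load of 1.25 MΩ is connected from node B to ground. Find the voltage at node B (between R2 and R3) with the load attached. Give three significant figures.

V ≈ 6.86 V

At node B, R3 is in parallel with the load: R3‖R_L = 45.30 kΩ.
Below node A the resistance is R2 + (R3‖R_L) = 130.9 kΩ, so V_A = 25.4 × 130.9/167.6 = 19.84 V.
Then V_B = V_A × (R3‖R_L)/(R2 + R3‖R_L) = 19.84 × 45.30/130.9 = 6.86 V.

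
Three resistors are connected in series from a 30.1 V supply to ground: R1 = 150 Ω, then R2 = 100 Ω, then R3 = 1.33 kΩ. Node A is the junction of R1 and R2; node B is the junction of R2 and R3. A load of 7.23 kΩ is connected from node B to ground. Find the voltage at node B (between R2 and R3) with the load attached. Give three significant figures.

At node B, R3 is in parallel with the load: R3‖R_L = 1123 Ω.
Below node A the resistance is R2 + (R3‖R_L) = 1223 Ω, so V_A = 30.1 × 1223/1373 = 26.81 V.
Then V_B = V_A × (R3‖R_L)/(R2 + R3‖R_L) = 26.81 × 1123/1223 = 24.6 V.

V ≈ 24.6 V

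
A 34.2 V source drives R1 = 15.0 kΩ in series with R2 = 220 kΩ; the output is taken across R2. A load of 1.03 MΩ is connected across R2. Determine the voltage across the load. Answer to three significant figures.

The load sits in parallel with R2: R2‖R_L = (220 × 1030) / (220 + 1030) = 181.3 kΩ.
V_out = 34.2 × 181.3 / (15.0 + 181.3) = 34.2 × 181.3/196.3 = 31.6 V.

V_out ≈ 31.6 V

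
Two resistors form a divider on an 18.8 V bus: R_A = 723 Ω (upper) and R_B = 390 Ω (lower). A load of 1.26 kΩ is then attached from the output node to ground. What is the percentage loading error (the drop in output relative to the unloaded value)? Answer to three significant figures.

16.7 %

Unloaded V = 18.8 × 390/1113 = 6.588 V.
Loaded: R_B‖R_L = 297.8 Ω, giving V = 18.8 × 297.8/1021 = 5.485 V.
Drop = (6.588 − 5.485) / 6.588 = 16.7 %.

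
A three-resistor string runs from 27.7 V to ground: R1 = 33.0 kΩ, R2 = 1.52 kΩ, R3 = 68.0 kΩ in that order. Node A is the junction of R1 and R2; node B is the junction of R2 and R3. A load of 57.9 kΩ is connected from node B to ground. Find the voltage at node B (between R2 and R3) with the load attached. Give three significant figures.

V ≈ 13.2 V

At node B, R3 is in parallel with the load: R3‖R_L = 31.27 kΩ.
Below node A the resistance is R2 + (R3‖R_L) = 32.79 kΩ, so V_A = 27.7 × 32.79/65.79 = 13.81 V.
Then V_B = V_A × (R3‖R_L)/(R2 + R3‖R_L) = 13.81 × 31.27/32.79 = 13.2 V.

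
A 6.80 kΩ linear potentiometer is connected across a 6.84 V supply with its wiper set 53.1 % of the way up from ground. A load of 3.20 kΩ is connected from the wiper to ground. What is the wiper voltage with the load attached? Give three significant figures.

The wiper splits the pot into (1−α)R = 3.189 kΩ above and αR = 3.611 kΩ below.
Lower section ‖ load = 1.697 kΩ.
V_wiper = 6.84 × 1.697/(3.189 + 1.697) = 2.38 V.

V ≈ 2.38 V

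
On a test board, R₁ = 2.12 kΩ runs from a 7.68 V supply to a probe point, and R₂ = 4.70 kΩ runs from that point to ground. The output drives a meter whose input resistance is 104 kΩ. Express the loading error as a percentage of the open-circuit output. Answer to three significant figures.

The divider's output (Thévenin) resistance is R₁‖R₂ = 1.461 kΩ.
Fractional drop under load = R_th/(R_th + R_L) = 1.461 / (1.461 + 104) = 0.01385.
So the output falls by 1.39 %.

1.39 %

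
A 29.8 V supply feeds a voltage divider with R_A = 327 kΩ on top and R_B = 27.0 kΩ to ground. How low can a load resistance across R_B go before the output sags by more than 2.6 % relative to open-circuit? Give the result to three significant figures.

R_L(min) ≈ 934 kΩ

Output resistance R_th = R_A‖R_B = (327 × 27.0)/354.0 = 24.94 kΩ.
The fractional drop is R_th/(R_th + R_L); requiring this ≤ 0.0260 gives R_L ≥ R_th(1/0.0260 − 1) = 24.94 × 37.46 = 934 kΩ.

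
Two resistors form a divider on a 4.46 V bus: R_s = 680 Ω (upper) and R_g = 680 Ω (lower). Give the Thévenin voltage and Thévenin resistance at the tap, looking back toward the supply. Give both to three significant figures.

V_th = 2.23 V, R_th = 340 Ω

V_th is the open-circuit tap voltage: 4.46 × 680/(680 + 680) = 2.23 V.
With the supply zeroed, R_s and R_g appear in parallel from the tap: R_th = R_s‖R_g = (680 × 680)/1360 = 340 Ω.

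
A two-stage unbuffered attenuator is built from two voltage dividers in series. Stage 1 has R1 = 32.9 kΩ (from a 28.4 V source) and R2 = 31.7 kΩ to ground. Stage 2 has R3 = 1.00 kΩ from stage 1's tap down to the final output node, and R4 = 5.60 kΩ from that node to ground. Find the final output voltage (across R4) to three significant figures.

V_out ≈ 3.43 V

Stage 2 presents R3+R4 = 6.600 kΩ as a load on stage 1's tap.
Stage 1's lower leg becomes R2‖(R3+R4) = 5.463 kΩ, so V_mid = 28.4 × 5.463/38.36 = 4.044 V.
Stage 2 is itself unloaded: V_out = V_mid × R4/(R3+R4) = 4.044 × 5.60/6.600 = 3.43 V.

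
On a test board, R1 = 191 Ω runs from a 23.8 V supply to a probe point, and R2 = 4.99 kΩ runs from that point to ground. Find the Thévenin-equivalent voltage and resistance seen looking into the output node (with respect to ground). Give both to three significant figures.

V_th is the open-circuit tap voltage: 23.8 × 4990/(191 + 4990) = 22.9 V.
With the supply zeroed, R1 and R2 appear in parallel from the tap: R_th = R1‖R2 = (191 × 4990)/5181 = 184 Ω.

V_th = 22.9 V, R_th = 184 Ω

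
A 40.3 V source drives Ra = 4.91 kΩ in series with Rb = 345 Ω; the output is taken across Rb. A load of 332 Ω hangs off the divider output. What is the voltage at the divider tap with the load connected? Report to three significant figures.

The load sits in parallel with Rb: Rb‖R_L = (345 × 332) / (345 + 332) = 169.2 Ω.
V_out = 40.3 × 169.2 / (4910 + 169.2) = 40.3 × 169.2/5079 = 1.34 V.

V_out ≈ 1.34 V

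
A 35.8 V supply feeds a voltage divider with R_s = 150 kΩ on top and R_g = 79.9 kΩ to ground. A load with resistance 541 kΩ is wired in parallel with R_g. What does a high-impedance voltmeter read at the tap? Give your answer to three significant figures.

The load sits in parallel with R_g: R_g‖R_L = (79.9 × 541) / (79.9 + 541) = 69.62 kΩ.
V_out = 35.8 × 69.62 / (150 + 69.62) = 35.8 × 69.62/219.6 = 11.3 V.

V_out ≈ 11.3 V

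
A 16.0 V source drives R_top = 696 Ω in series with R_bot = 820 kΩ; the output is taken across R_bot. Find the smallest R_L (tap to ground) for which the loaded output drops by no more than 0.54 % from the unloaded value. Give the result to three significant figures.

Output resistance R_th = R_top‖R_bot = (696 × 820000)/820700 = 695.4 Ω.
The fractional drop is R_th/(R_th + R_L); requiring this ≤ 0.00540 gives R_L ≥ R_th(1/0.00540 − 1) = 695.4 × 184.2 = 128 kΩ.

R_L(min) ≈ 128 kΩ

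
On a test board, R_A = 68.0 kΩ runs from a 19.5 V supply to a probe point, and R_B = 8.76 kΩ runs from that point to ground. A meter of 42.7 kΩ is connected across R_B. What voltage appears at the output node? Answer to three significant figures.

V_out ≈ 1.88 V

The load sits in parallel with R_B: R_B‖R_L = (8.76 × 42.7) / (8.76 + 42.7) = 7.269 kΩ.
V_out = 19.5 × 7.269 / (68.0 + 7.269) = 19.5 × 7.269/75.27 = 1.88 V.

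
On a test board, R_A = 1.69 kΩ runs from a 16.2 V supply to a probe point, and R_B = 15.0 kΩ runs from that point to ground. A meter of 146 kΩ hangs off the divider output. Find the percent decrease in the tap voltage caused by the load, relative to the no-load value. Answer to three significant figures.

1.03 %

The divider's output (Thévenin) resistance is R_A‖R_B = 1.519 kΩ.
Fractional drop under load = R_th/(R_th + R_L) = 1.519 / (1.519 + 146) = 0.01030.
So the output falls by 1.03 %.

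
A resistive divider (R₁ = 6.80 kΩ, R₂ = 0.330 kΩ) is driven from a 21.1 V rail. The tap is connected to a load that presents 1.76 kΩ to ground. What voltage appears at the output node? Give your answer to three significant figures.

V_out ≈ 0.828 V

The load sits in parallel with R₂: R₂‖R_L = (330 × 1760) / (330 + 1760) = 277.9 Ω.
V_out = 21.1 × 277.9 / (6800 + 277.9) = 21.1 × 277.9/7078 = 0.828 V.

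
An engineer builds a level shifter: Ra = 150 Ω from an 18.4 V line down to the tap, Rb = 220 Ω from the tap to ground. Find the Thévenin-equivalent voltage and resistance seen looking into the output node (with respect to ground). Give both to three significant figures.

V_th = 10.9 V, R_th = 89.2 Ω

V_th is the open-circuit tap voltage: 18.4 × 220/(150 + 220) = 10.9 V.
With the supply zeroed, Ra and Rb appear in parallel from the tap: R_th = Ra‖Rb = (150 × 220)/370.0 = 89.2 Ω.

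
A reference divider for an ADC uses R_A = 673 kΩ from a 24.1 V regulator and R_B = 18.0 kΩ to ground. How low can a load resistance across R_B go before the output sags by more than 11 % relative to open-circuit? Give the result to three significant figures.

R_L(min) ≈ 142 kΩ

Output resistance R_th = R_A‖R_B = (673 × 18.0)/691.0 = 17.53 kΩ.
The fractional drop is R_th/(R_th + R_L); requiring this ≤ 0.110 gives R_L ≥ R_th(1/0.110 − 1) = 17.53 × 8.091 = 142 kΩ.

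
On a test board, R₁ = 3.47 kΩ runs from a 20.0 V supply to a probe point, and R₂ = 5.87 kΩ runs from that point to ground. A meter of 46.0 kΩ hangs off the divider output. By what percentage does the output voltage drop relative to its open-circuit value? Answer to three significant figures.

4.53 %

The divider's output (Thévenin) resistance is R₁‖R₂ = 2.181 kΩ.
Fractional drop under load = R_th/(R_th + R_L) = 2.181 / (2.181 + 46.0) = 0.04526.
So the output falls by 4.53 %.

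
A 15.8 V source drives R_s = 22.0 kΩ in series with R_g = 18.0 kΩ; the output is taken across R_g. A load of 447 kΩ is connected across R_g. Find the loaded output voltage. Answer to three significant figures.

The load sits in parallel with R_g: R_g‖R_L = (18.0 × 447) / (18.0 + 447) = 17.30 kΩ.
V_out = 15.8 × 17.30 / (22.0 + 17.30) = 15.8 × 17.30/39.30 = 6.96 V.

V_out ≈ 6.96 V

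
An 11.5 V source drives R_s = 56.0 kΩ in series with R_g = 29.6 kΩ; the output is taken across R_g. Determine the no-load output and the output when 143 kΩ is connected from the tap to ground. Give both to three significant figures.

Open-circuit: V = 11.5 × 29.6/(56.0 + 29.6) = 3.98 V.
With the load, R_g becomes R_g‖R_L = 24.52 kΩ, so V = 11.5 × 24.52/80.52 = 3.50 V.

Unloaded: 3.98 V; loaded: 3.50 V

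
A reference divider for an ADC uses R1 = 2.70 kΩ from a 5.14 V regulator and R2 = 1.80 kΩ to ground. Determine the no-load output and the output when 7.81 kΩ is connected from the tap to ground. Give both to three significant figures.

Unloaded: 2.06 V; loaded: 1.81 V

Open-circuit: V = 5.14 × 1.80/(2.70 + 1.80) = 2.06 V.
With the load, R2 becomes R2‖R_L = 1.463 kΩ, so V = 5.14 × 1.463/4.163 = 1.81 V.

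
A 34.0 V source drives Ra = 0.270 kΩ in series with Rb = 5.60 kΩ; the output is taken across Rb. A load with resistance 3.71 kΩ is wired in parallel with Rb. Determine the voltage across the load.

The load sits in parallel with Rb: Rb‖R_L = (5600 × 3710) / (5600 + 3710) = 2232 Ω.
V_out = 34.0 × 2232 / (270 + 2232) = 34.0 × 2232/2502 = 30.3 V.

V_out ≈ 30.3 V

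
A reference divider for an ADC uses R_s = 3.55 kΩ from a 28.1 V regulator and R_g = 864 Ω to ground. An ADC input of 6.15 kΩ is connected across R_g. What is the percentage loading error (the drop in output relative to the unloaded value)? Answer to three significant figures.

10.2 %

Unloaded V = 28.1 × 864/4414 = 5.5003 V.
Loaded: R_g‖R_L = 757.6 Ω, giving V = 28.1 × 757.6/4308 = 4.9419 V.
Drop = (5.5003 − 4.9419) / 5.5003 = 10.2 %.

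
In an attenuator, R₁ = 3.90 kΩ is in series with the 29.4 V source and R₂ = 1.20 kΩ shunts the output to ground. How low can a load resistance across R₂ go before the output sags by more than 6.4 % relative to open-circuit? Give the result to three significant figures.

R_L(min) ≈ 13.4 kΩ

Output resistance R_th = R₁‖R₂ = (3900 × 1200)/5100 = 917.6 Ω.
The fractional drop is R_th/(R_th + R_L); requiring this ≤ 0.0640 gives R_L ≥ R_th(1/0.0640 − 1) = 917.6 × 14.62 = 13.4 kΩ.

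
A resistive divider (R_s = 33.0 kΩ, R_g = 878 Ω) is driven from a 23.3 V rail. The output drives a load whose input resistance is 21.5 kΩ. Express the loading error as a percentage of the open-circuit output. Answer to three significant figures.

3.83 %

The divider's output (Thévenin) resistance is R_s‖R_g = 855.2 Ω.
Fractional drop under load = R_th/(R_th + R_L) = 855.2 / (855.2 + 21500) = 0.03826.
So the output falls by 3.83 %.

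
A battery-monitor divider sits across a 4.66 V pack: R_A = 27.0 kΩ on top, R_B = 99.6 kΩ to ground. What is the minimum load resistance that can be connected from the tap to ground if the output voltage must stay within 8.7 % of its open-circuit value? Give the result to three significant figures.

Output resistance R_th = R_A‖R_B = (27.0 × 99.6)/126.6 = 21.24 kΩ.
The fractional drop is R_th/(R_th + R_L); requiring this ≤ 0.0870 gives R_L ≥ R_th(1/0.0870 − 1) = 21.24 × 10.49 = 223 kΩ.

R_L(min) ≈ 223 kΩ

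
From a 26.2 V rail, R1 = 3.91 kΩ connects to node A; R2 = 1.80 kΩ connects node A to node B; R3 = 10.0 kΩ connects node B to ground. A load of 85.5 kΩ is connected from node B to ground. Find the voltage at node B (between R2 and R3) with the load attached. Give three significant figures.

V ≈ 16.0 V

At node B, R3 is in parallel with the load: R3‖R_L = 8.953 kΩ.
Below node A the resistance is R2 + (R3‖R_L) = 10.75 kΩ, so V_A = 26.2 × 10.75/14.66 = 19.21 V.
Then V_B = V_A × (R3‖R_L)/(R2 + R3‖R_L) = 19.21 × 8.953/10.75 = 16.0 V.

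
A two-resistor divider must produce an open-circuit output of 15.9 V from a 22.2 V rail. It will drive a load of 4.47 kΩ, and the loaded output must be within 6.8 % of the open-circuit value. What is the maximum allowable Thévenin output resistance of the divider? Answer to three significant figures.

R_th ≤ 326 Ω

Loading drop = R_th/(R_th + R_L) ≤ 0.0680, so R_th ≤ R_L · ε/(1−ε) = 4.47 kΩ × 0.0680/0.9320 = 326 Ω.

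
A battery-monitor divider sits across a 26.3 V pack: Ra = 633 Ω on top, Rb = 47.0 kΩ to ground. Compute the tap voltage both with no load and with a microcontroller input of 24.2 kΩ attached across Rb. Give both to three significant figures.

Open-circuit: V = 26.3 × 47000/(633 + 47000) = 26.0 V.
With the load, Rb becomes Rb‖R_L = 15970 Ω, so V = 26.3 × 15970/16610 = 25.3 V.

Unloaded: 26.0 V; loaded: 25.3 V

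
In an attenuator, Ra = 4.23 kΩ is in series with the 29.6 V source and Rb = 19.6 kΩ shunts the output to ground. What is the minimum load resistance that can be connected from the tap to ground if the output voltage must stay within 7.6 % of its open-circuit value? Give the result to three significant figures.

Output resistance R_th = Ra‖Rb = (4.23 × 19.6)/23.83 = 3.479 kΩ.
The fractional drop is R_th/(R_th + R_L); requiring this ≤ 0.0760 gives R_L ≥ R_th(1/0.0760 − 1) = 3.479 × 12.16 = 42.3 kΩ.

R_L(min) ≈ 42.3 kΩ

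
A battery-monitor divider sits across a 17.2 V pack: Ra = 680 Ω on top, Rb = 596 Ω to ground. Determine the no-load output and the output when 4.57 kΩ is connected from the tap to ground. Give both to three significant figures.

Open-circuit: V = 17.2 × 596/(680 + 596) = 8.03 V.
With the load, Rb becomes Rb‖R_L = 527.2 Ω, so V = 17.2 × 527.2/1207 = 7.51 V.

Unloaded: 8.03 V; loaded: 7.51 V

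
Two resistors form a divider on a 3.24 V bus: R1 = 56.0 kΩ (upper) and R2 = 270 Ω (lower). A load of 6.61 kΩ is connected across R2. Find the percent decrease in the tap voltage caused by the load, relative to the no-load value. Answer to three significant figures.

The divider's output (Thévenin) resistance is R1‖R2 = 268.7 Ω.
Fractional drop under load = R_th/(R_th + R_L) = 268.7 / (268.7 + 6610) = 0.03906.
So the output falls by 3.91 %.

3.91 %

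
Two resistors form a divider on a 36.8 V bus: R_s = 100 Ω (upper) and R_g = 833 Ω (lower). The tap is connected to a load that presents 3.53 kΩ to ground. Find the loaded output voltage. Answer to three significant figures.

V_out ≈ 32.0 V

The load sits in parallel with R_g: R_g‖R_L = (833 × 3530) / (833 + 3530) = 674.0 Ω.
V_out = 36.8 × 674.0 / (100 + 674.0) = 36.8 × 674.0/774.0 = 32.0 V.
(Unloaded it would have been 32.9 V.)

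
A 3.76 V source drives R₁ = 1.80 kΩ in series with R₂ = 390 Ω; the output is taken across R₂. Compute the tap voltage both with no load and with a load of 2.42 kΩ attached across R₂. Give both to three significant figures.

Open-circuit: V = 3.76 × 390/(1800 + 390) = 0.670 V.
With the load, R₂ becomes R₂‖R_L = 335.9 Ω, so V = 3.76 × 335.9/2136 = 0.591 V.

Unloaded: 0.670 V; loaded: 0.591 V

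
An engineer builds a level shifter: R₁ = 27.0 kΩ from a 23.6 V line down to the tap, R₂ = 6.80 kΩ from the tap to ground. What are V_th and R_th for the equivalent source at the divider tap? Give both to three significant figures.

V_th = 4.75 V, R_th = 5.43 kΩ

V_th is the open-circuit tap voltage: 23.6 × 6.80/(27.0 + 6.80) = 4.75 V.
With the supply zeroed, R₁ and R₂ appear in parallel from the tap: R_th = R₁‖R₂ = (27.0 × 6.80)/33.80 = 5.43 kΩ.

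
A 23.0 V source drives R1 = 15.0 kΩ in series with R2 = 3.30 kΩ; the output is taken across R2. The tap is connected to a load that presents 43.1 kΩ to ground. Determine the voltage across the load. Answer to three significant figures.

The load sits in parallel with R2: R2‖R_L = (3.30 × 43.1) / (3.30 + 43.1) = 3.065 kΩ.
V_out = 23.0 × 3.065 / (15.0 + 3.065) = 23.0 × 3.065/18.07 = 3.90 V.

V_out ≈ 3.90 V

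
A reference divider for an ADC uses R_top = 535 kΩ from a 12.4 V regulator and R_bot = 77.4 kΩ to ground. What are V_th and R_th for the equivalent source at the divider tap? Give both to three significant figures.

V_th is the open-circuit tap voltage: 12.4 × 77.4/(535 + 77.4) = 1.57 V.
With the supply zeroed, R_top and R_bot appear in parallel from the tap: R_th = R_top‖R_bot = (535 × 77.4)/612.4 = 67.6 kΩ.

V_th = 1.57 V, R_th = 67.6 kΩ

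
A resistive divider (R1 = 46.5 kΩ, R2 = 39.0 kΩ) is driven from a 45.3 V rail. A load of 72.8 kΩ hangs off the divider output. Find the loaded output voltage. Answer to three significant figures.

V_out ≈ 16.0 V

The load sits in parallel with R2: R2‖R_L = (39.0 × 72.8) / (39.0 + 72.8) = 25.40 kΩ.
V_out = 45.3 × 25.40 / (46.5 + 25.40) = 45.3 × 25.40/71.90 = 16.0 V.
(Unloaded it would have been 20.7 V.)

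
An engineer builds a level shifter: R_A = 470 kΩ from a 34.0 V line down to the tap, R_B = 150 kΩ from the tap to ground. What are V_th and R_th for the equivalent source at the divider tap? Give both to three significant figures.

V_th = 8.23 V, R_th = 114 kΩ

V_th is the open-circuit tap voltage: 34.0 × 150/(470 + 150) = 8.23 V.
With the supply zeroed, R_A and R_B appear in parallel from the tap: R_th = R_A‖R_B = (470 × 150)/620.0 = 114 kΩ.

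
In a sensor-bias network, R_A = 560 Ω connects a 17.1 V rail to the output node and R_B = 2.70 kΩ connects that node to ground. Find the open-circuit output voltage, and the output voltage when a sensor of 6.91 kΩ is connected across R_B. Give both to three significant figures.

Unloaded: 14.2 V; loaded: 13.3 V

Open-circuit: V = 17.1 × 2700/(560 + 2700) = 14.2 V.
With the load, R_B becomes R_B‖R_L = 1941 Ω, so V = 17.1 × 1941/2501 = 13.3 V.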